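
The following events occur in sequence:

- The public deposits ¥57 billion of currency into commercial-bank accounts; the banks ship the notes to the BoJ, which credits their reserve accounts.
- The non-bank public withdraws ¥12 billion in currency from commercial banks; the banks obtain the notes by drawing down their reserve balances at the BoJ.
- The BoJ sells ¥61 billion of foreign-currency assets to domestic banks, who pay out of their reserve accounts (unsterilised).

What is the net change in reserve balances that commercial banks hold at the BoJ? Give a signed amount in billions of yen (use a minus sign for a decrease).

Currency deposit ¥57 billion: returned notes are swapped for reserve credit → +¥57B.
Currency withdrawal ¥12 billion: banks swap reserves for currency → −¥12B.
FX sale ¥61 billion: the buying banks pay out of their reserve balances → −¥61B.
Net: 57 − 12 − 61 = -¥16 billion.

-¥16 billion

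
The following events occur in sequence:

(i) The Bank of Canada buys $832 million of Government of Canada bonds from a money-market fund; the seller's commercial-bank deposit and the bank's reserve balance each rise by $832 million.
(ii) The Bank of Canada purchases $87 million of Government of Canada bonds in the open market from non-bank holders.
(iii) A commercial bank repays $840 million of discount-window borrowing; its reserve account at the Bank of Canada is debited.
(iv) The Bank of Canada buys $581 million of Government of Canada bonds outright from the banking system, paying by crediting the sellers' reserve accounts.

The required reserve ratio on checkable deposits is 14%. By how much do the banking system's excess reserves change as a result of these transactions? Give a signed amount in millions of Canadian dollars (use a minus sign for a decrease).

Asset purchase (from non-banks) $832 million: reserves +$832M, deposits +$832M.
Asset purchase (from non-banks) $87 million: reserves +$87M, deposits +$87M.
Discount-window repayment $840 million: reserves −$840M, deposits 0.
OMO purchase (from banks) $581 million: reserves +$581M, deposits 0.
Totals: Δreserves = +$660M, Δdeposits = +$919M.
Δrequired reserves = 14% × +$919M = +$128.66M.
Δexcess reserves = Δreserves − Δrequired = +$660M − (+$128.66M) = +$531.34 million.

+$531.34 million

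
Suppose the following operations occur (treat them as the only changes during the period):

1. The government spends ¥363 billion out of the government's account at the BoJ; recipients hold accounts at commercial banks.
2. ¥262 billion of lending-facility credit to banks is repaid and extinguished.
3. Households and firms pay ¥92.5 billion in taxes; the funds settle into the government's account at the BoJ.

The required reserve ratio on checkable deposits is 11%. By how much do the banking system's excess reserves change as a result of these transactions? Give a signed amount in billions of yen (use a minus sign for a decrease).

-¥21.255 billion

Government spending ¥363 billion: reserves +¥363B, deposits +¥363B.
Discount-window repayment ¥262 billion: reserves −¥262B, deposits 0.
Government account inflow ¥92.5 billion: reserves −¥92.5B, deposits −¥92.5B.
Totals: Δreserves = +¥8.5B, Δdeposits = +¥270.5B.
Δrequired reserves = 11% × +¥270.5B = +¥29.755B.
Δexcess reserves = Δreserves − Δrequired = +¥8.5B − (+¥29.755B) = -¥21.255 billion.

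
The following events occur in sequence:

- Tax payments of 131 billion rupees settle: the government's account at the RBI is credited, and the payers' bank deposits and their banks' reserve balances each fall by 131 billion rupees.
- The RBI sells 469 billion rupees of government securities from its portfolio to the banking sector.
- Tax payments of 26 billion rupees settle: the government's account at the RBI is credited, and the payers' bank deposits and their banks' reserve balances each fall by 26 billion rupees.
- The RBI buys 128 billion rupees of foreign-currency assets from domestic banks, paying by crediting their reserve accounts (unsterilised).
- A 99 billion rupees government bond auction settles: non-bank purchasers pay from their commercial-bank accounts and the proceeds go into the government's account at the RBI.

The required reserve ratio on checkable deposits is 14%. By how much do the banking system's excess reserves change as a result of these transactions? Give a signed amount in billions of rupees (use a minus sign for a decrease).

-561.16 billion

Government account inflow 131 billion rupees: reserves −131B, deposits −131B.
OMO sale (to banks) 469 billion rupees: reserves −469B, deposits 0.
Government account inflow 26 billion rupees: reserves −26B, deposits −26B.
FX purchase 128 billion rupees: reserves +128B, deposits 0.
Government account inflow 99 billion rupees: reserves −99B, deposits −99B.
Totals: Δreserves = −597B, Δdeposits = −256B.
Δrequired reserves = 14% × −256B = −35.84B.
Δexcess reserves = Δreserves − Δrequired = −597B − (−35.84B) = -561.16 billion.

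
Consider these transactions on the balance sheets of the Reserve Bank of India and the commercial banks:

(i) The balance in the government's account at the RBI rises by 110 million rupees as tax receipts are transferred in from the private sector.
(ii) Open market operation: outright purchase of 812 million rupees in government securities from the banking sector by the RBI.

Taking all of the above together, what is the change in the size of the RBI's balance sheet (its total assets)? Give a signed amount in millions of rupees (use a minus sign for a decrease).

Government account inflow 110 million rupees: only the composition of liabilities changes → 0.
OMO purchase (from banks) 812 million rupees: an RBI asset is acquired → +812M.
Net: 0 + 812 = +812 million.

+812 million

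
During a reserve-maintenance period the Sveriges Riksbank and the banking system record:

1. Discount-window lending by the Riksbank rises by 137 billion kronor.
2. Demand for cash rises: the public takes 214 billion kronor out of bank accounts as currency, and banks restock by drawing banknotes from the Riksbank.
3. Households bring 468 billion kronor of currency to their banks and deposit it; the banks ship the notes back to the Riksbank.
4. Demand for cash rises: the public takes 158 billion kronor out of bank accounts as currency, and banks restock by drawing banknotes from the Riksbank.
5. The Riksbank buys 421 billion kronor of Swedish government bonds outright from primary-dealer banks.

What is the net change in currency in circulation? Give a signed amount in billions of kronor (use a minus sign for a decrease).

-96 billion

Discount-window loan 137 billion kronor: no currency enters or leaves circulation → 0.
Currency withdrawal 214 billion kronor: notes leave the central bank → +214B.
Currency deposit 468 billion kronor: notes return to the central bank → −468B.
Currency withdrawal 158 billion kronor: notes leave the central bank → +158B.
OMO purchase (from banks) 421 billion kronor: no currency enters or leaves circulation → 0.
Net: 0 + 214 − 468 + 158 + 0 = -96 billion.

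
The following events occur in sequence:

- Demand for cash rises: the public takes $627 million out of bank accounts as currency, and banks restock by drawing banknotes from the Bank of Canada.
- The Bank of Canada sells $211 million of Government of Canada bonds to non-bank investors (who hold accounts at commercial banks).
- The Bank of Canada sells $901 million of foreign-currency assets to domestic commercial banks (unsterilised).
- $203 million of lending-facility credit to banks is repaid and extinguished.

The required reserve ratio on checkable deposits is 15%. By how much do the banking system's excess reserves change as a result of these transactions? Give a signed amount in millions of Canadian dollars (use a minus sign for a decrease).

Currency withdrawal $627 million: reserves −$627M, deposits −$627M.
Asset sale (to non-banks) $211 million: reserves −$211M, deposits −$211M.
FX sale $901 million: reserves −$901M, deposits 0.
Discount-window repayment $203 million: reserves −$203M, deposits 0.
Totals: Δreserves = −$1942M, Δdeposits = −$838M.
Δrequired reserves = 15% × −$838M = −$125.7M.
Δexcess reserves = Δreserves − Δrequired = −$1942M − (−$125.7M) = -$1816.3 million.

-$1816.3 million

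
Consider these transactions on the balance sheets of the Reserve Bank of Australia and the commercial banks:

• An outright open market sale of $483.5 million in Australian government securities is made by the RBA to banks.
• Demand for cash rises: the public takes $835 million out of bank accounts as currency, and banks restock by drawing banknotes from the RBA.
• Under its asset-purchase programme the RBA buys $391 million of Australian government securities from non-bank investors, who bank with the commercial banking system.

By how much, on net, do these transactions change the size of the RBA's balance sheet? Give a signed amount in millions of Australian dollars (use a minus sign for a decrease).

-$92.5 million

OMO sale (to banks) $483.5 million: an RBA asset is shed → −$483.5M.
Currency withdrawal $835 million: only the composition of liabilities changes → 0.
Asset purchase (from non-banks) $391 million: an RBA asset is acquired → +$391M.
Net: −483.5 + 0 + 391 = -$92.5 million.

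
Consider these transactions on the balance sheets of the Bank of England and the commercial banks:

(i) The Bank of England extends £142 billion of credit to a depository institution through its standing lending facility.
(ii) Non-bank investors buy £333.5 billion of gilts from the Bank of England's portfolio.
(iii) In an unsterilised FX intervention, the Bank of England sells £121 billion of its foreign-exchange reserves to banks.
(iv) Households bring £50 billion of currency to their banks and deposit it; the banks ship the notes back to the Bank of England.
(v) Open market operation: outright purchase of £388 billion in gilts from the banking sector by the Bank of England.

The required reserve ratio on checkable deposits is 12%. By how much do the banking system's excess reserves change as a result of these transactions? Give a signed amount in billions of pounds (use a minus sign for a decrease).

+£159.52 billion

Discount-window loan £142 billion: reserves +£142B, deposits 0.
Asset sale (to non-banks) £333.5 billion: reserves −£333.5B, deposits −£333.5B.
FX sale £121 billion: reserves −£121B, deposits 0.
Currency deposit £50 billion: reserves +£50B, deposits +£50B.
OMO purchase (from banks) £388 billion: reserves +£388B, deposits 0.
Totals: Δreserves = +£125.5B, Δdeposits = −£283.5B.
Δrequired reserves = 12% × −£283.5B = −£34.02B.
Δexcess reserves = Δreserves − Δrequired = +£125.5B − (−£34.02B) = +£159.52 billion.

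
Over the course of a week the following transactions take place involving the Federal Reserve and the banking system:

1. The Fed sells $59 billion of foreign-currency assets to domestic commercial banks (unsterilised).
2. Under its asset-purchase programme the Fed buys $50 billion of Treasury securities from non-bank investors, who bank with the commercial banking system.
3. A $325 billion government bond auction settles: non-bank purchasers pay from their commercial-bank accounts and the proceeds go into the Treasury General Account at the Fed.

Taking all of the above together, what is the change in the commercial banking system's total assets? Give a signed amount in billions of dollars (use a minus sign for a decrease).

-$275 billion

FX sale $59 billion: just an asset swap on bank balance sheets → 0.
Asset purchase (from non-banks) $50 billion: bank balance sheets expand → +$50B.
Government account inflow $325 billion: bank balance sheets shrink → −$325B.
Net: 0 + 50 − 325 = -$275 billion.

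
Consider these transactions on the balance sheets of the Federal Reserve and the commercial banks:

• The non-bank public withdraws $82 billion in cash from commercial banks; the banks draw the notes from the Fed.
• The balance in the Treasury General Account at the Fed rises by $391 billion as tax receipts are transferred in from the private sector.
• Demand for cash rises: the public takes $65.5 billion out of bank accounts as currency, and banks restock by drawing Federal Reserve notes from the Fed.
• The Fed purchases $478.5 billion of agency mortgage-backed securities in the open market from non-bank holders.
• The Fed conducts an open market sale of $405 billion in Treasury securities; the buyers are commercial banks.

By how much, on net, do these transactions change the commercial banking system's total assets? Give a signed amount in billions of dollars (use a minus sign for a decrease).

Currency withdrawal $82 billion: bank balance sheets shrink → −$82B.
Government account inflow $391 billion: bank balance sheets shrink → −$391B.
Currency withdrawal $65.5 billion: bank balance sheets shrink → −$65.5B.
Asset purchase (from non-banks) $478.5 billion: bank balance sheets expand → +$478.5B.
OMO sale (to banks) $405 billion: just an asset swap on bank balance sheets → 0.
Net: −82 − 391 − 65.5 + 478.5 + 0 = -$60 billion.

-$60 billion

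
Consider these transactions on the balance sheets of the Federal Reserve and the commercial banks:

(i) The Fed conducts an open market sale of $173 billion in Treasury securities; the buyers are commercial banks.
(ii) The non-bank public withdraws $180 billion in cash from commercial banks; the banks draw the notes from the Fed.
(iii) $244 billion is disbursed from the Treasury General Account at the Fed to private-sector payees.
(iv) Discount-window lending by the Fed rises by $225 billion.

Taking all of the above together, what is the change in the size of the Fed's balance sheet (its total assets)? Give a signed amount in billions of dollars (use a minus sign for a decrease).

Fed balance sheet:
  Assets:      Securities −$173B, Loans to banks +$225B
  Liabilities: Bank reserves +$116B, Currency in circulation +$180B, Government deposits −$244B
Commercial banking system:
  Assets:      Reserves at CB +$116B, Securities +$173B
  Liabilities: Checkable deposits +$64B, Borrowings from CB +$225B
Change in total Fed assets = +$52 billion.

+$52 billion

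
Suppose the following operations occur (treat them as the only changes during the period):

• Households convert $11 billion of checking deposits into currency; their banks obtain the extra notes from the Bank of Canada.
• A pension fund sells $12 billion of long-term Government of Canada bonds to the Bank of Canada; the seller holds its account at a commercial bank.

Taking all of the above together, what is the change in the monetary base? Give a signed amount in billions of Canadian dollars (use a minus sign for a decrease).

+$12 billion

Bank of Canada balance sheet:
  Assets:      Securities +$12B
  Liabilities: Bank reserves +$1B, Currency in circulation +$11B
Commercial banking system:
  Assets:      Reserves at CB +$1B
  Liabilities: Checkable deposits +$1B
Monetary base = currency + reserves: +$11B + (+$1B) = +$12 billion.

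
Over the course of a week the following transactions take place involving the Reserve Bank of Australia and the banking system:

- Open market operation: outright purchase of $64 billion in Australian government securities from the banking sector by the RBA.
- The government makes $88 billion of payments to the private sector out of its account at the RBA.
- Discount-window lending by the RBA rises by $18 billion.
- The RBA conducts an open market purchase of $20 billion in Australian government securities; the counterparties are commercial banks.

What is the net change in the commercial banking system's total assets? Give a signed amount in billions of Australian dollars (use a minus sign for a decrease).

+$106 billion

OMO purchase (from banks) $64 billion: just an asset swap on bank balance sheets → 0.
Government spending $88 billion: bank balance sheets expand → +$88B.
Discount-window loan $18 billion: bank balance sheets expand → +$18B.
OMO purchase (from banks) $20 billion: just an asset swap on bank balance sheets → 0.
Net: 0 + 88 + 18 + 0 = +$106 billion.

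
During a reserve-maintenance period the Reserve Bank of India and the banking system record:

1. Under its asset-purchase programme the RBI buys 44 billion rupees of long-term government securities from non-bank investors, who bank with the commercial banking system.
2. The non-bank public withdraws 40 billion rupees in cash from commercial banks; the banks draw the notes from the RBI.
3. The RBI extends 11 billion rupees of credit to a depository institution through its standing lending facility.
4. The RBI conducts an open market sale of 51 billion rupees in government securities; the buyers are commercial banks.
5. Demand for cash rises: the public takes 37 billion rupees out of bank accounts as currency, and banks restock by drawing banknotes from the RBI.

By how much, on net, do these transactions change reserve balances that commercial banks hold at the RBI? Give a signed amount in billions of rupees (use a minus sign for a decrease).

RBI balance sheet:
  Assets:      Securities −7B, Loans to banks +11B
  Liabilities: Bank reserves −73B, Currency in circulation +77B
So the change in reserve balances that commercial banks hold at the RBI is -73 billion.

-73 billion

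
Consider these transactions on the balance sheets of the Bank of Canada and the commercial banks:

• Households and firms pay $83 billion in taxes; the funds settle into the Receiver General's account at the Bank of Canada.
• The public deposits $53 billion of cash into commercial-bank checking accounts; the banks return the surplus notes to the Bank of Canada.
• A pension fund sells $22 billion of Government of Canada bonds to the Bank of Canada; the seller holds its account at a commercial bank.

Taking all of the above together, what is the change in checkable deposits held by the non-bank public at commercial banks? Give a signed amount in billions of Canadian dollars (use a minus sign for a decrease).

Bank of Canada balance sheet:
  Assets:      Securities +$22B
  Liabilities: Bank reserves −$8B, Currency in circulation −$53B, Government deposits +$83B
Commercial banking system:
  Assets:      Reserves at CB −$8B
  Liabilities: Checkable deposits −$8B
So the change in checkable deposits held by the non-bank public at commercial banks is -$8 billion.

-$8 billion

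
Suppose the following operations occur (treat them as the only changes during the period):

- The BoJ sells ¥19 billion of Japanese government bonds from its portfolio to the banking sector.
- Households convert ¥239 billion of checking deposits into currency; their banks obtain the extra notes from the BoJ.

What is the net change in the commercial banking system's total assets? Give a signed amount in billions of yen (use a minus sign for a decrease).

-¥239 billion

OMO sale (to banks) ¥19 billion: just an asset swap on bank balance sheets → 0.
Currency withdrawal ¥239 billion: bank balance sheets shrink → −¥239B.
Net: 0 − 239 = -¥239 billion.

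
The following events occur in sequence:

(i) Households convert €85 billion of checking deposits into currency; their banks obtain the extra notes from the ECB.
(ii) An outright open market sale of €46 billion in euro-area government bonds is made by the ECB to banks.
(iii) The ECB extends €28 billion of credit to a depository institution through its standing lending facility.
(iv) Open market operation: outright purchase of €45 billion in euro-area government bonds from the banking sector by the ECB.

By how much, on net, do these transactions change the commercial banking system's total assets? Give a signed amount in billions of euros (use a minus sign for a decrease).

ECB balance sheet:
  Assets:      Securities −€1B, Loans to banks +€28B
  Liabilities: Bank reserves −€58B, Currency in circulation +€85B
Commercial banking system:
  Assets:      Reserves at CB −€58B, Securities +€1B
  Liabilities: Checkable deposits −€85B, Borrowings from CB +€28B
Change in total bank assets = -€57 billion.

-€57 billion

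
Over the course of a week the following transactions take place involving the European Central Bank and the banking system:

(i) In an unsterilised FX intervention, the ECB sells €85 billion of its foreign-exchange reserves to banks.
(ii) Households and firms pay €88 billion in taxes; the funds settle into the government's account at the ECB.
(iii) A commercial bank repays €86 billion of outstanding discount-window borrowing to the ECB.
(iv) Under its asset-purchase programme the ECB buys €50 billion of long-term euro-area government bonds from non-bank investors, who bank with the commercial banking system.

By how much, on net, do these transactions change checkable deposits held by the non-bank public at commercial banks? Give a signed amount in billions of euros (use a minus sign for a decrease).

FX sale €85 billion: the counterparty is a bank, so public deposits are unchanged → 0.
Government account inflow €88 billion: non-bank counterparties' bank balances fall → −€88B.
Discount-window repayment €86 billion: the counterparty is a bank, so public deposits are unchanged → 0.
Asset purchase (from non-banks) €50 billion: non-bank counterparties' bank balances rise → +€50B.
Net: 0 − 88 + 0 + 50 = -€38 billion.

-€38 billion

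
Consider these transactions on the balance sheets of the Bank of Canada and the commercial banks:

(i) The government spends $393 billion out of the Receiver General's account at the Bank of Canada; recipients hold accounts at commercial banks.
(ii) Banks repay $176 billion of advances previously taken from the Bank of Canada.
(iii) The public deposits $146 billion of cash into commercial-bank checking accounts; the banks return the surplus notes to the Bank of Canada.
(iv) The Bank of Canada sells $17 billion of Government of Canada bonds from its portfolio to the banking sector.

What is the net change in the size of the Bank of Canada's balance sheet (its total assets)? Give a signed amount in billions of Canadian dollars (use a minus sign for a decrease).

Bank of Canada balance sheet:
  Assets:      Securities −$17B, Loans to banks −$176B
  Liabilities: Bank reserves +$346B, Currency in circulation −$146B, Government deposits −$393B
Change in total Bank of Canada assets = -$193 billion.

-$193 billion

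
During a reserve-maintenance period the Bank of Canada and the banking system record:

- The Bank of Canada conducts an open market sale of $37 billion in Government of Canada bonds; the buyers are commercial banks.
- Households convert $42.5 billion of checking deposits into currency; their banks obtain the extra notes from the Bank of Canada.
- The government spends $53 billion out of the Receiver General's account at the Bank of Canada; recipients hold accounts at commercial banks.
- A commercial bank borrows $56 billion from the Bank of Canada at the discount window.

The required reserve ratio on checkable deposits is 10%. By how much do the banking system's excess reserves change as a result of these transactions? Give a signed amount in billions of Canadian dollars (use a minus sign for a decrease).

+$28.45 billion

OMO sale (to banks) $37 billion: reserves −$37B, deposits 0.
Currency withdrawal $42.5 billion: reserves −$42.5B, deposits −$42.5B.
Government spending $53 billion: reserves +$53B, deposits +$53B.
Discount-window loan $56 billion: reserves +$56B, deposits 0.
Totals: Δreserves = +$29.5B, Δdeposits = +$10.5B.
Δrequired reserves = 10% × +$10.5B = +$1.05B.
Δexcess reserves = Δreserves − Δrequired = +$29.5B − (+$1.05B) = +$28.45 billion.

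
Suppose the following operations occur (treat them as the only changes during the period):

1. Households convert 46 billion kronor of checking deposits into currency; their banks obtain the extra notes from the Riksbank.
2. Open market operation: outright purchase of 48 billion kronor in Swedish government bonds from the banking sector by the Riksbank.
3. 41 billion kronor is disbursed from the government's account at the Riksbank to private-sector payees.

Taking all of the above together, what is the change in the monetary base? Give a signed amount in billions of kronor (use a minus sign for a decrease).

Currency withdrawal 46 billion kronor: just a shift between currency and reserves — both are base money → 0.
OMO purchase (from banks) 48 billion kronor: Riksbank balance sheet expands → +48B.
Government spending 41 billion kronor: a non-base liability converts back to reserves → +41B.
Net: 0 + 48 + 41 = +89 billion.

+89 billion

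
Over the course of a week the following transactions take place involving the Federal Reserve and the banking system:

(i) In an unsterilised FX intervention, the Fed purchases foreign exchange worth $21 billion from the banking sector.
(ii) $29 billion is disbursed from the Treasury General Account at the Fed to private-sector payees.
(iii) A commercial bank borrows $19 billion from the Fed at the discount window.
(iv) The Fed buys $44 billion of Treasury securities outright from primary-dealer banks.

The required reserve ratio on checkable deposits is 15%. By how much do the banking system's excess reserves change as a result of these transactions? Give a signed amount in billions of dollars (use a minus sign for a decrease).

+$108.65 billion

FX purchase $21 billion: reserves +$21B, deposits 0.
Government spending $29 billion: reserves +$29B, deposits +$29B.
Discount-window loan $19 billion: reserves +$19B, deposits 0.
OMO purchase (from banks) $44 billion: reserves +$44B, deposits 0.
Totals: Δreserves = +$113B, Δdeposits = +$29B.
Δrequired reserves = 15% × +$29B = +$4.35B.
Δexcess reserves = Δreserves − Δrequired = +$113B − (+$4.35B) = +$108.65 billion.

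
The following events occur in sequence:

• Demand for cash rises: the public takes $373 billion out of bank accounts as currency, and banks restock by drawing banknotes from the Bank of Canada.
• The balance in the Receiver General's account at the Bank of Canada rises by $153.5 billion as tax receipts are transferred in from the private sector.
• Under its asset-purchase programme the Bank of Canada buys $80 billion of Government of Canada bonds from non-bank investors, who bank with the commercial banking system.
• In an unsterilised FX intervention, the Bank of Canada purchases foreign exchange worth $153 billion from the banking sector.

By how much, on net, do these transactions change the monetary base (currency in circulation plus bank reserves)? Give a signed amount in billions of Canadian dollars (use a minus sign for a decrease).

Currency withdrawal $373 billion: just a shift between currency and reserves — both are base money → 0.
Government account inflow $153.5 billion: reserves shift to a non-base liability → −$153.5B.
Asset purchase (from non-banks) $80 billion: Bank of Canada balance sheet expands → +$80B.
FX purchase $153 billion: Bank of Canada balance sheet expands → +$153B.
Net: 0 − 153.5 + 80 + 153 = +$79.5 billion.

+$79.5 billion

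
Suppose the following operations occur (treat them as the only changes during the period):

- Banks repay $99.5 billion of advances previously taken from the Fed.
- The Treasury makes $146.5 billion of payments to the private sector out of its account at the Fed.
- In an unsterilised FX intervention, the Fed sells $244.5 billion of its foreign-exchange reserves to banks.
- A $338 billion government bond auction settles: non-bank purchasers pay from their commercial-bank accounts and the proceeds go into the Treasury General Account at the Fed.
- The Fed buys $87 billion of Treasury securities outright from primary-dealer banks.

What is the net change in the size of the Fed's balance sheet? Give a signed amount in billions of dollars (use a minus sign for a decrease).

-$257 billion

Discount-window repayment $99.5 billion: a Fed asset is shed → −$99.5B.
Government spending $146.5 billion: only the composition of liabilities changes → 0.
FX sale $244.5 billion: a Fed asset is shed → −$244.5B.
Government account inflow $338 billion: only the composition of liabilities changes → 0.
OMO purchase (from banks) $87 billion: a Fed asset is acquired → +$87B.
Net: −99.5 + 0 − 244.5 + 0 + 87 = -$257 billion.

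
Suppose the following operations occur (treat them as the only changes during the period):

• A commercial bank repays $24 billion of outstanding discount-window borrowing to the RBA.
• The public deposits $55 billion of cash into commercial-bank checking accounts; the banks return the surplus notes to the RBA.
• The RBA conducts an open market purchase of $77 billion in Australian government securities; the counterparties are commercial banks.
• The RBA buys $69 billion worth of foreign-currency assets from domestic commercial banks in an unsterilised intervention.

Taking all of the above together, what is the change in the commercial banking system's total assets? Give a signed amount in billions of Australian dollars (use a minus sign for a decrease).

Discount-window repayment $24 billion: bank balance sheets shrink → −$24B.
Currency deposit $55 billion: bank balance sheets expand → +$55B.
OMO purchase (from banks) $77 billion: just an asset swap on bank balance sheets → 0.
FX purchase $69 billion: just an asset swap on bank balance sheets → 0.
Net: −24 + 55 + 0 + 0 = +$31 billion.

+$31 billion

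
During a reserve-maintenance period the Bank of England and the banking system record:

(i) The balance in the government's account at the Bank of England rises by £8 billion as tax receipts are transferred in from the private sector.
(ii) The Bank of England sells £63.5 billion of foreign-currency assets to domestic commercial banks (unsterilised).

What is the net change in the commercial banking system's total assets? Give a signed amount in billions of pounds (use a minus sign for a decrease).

-£8 billion

Bank of England balance sheet:
  Assets:      Foreign assets −£63.5B
  Liabilities: Bank reserves −£71.5B, Government deposits +£8B
Commercial banking system:
  Assets:      Reserves at CB −£71.5B, Foreign assets +£63.5B
  Liabilities: Checkable deposits −£8B
Change in total bank assets = -£8 billion.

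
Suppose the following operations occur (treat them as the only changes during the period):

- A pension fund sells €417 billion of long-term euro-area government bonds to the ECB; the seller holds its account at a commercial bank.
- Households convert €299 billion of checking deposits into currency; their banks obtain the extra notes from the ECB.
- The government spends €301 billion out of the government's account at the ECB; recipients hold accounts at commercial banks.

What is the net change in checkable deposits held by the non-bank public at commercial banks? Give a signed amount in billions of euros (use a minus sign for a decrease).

+€419 billion

ECB balance sheet:
  Assets:      Securities +€417B
  Liabilities: Bank reserves +€419B, Currency in circulation +€299B, Government deposits −€301B
Commercial banking system:
  Assets:      Reserves at CB +€419B
  Liabilities: Checkable deposits +€419B
So the change in checkable deposits held by the non-bank public at commercial banks is +€419 billion.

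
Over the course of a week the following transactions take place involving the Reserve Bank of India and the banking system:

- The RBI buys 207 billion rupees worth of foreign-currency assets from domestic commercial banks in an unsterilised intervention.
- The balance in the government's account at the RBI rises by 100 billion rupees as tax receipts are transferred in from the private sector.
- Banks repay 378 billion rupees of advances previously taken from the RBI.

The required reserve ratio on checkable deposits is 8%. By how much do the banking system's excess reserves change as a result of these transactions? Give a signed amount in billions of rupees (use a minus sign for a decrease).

-263 billion

FX purchase 207 billion rupees: reserves +207B, deposits 0.
Government account inflow 100 billion rupees: reserves −100B, deposits −100B.
Discount-window repayment 378 billion rupees: reserves −378B, deposits 0.
Totals: Δreserves = −271B, Δdeposits = −100B.
Δrequired reserves = 8% × −100B = −8B.
Δexcess reserves = Δreserves − Δrequired = −271B − (−8B) = -263 billion.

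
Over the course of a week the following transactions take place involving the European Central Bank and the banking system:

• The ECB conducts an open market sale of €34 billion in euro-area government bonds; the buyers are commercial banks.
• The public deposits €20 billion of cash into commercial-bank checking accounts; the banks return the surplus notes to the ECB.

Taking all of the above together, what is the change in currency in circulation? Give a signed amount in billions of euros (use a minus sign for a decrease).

OMO sale (to banks) €34 billion: no currency enters or leaves circulation → 0.
Currency deposit €20 billion: notes return to the central bank → −€20B.
Net: 0 − 20 = -€20 billion.

-€20 billion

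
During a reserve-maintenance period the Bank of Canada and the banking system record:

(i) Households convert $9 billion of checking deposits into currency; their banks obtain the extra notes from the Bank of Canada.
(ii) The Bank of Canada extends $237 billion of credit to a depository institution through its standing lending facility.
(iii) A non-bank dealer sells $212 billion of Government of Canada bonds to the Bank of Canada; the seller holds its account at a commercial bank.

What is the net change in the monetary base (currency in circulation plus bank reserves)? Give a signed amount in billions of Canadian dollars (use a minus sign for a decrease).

Bank of Canada balance sheet:
  Assets:      Securities +$212B, Loans to banks +$237B
  Liabilities: Bank reserves +$440B, Currency in circulation +$9B
Commercial banking system:
  Assets:      Reserves at CB +$440B
  Liabilities: Checkable deposits +$203B, Borrowings from CB +$237B
Monetary base = currency + reserves: +$9B + (+$440B) = +$449 billion.

+$449 billion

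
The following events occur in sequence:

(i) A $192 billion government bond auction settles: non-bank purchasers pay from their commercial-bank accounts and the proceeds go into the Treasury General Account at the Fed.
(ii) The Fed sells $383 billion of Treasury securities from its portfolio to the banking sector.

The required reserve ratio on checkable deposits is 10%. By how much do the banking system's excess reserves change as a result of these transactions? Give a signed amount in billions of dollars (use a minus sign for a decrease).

Government account inflow $192 billion: reserves −$192B, deposits −$192B.
OMO sale (to banks) $383 billion: reserves −$383B, deposits 0.
Totals: Δreserves = −$575B, Δdeposits = −$192B.
Δrequired reserves = 10% × −$192B = −$19.2B.
Δexcess reserves = Δreserves − Δrequired = −$575B − (−$19.2B) = -$555.8 billion.

-$555.8 billion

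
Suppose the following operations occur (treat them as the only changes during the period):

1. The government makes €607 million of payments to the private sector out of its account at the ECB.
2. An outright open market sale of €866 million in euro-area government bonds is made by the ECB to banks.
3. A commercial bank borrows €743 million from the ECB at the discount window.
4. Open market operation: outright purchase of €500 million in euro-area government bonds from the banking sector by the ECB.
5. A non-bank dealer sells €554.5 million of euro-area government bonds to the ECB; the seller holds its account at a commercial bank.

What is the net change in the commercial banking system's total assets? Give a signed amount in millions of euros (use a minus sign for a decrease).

+€1904.5 million

ECB balance sheet:
  Assets:      Securities +€188.5M, Loans to banks +€743M
  Liabilities: Bank reserves +€1538.5M, Government deposits −€607M
Commercial banking system:
  Assets:      Reserves at CB +€1538.5M, Securities +€366M
  Liabilities: Checkable deposits +€1161.5M, Borrowings from CB +€743M
Change in total bank assets = +€1904.5 million.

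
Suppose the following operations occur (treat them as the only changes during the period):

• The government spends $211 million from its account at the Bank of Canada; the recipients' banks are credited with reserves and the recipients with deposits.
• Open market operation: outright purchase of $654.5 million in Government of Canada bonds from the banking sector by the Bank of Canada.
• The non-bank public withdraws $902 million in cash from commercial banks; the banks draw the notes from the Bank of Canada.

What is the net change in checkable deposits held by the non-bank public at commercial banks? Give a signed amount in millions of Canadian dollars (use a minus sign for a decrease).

Government spending $211 million: non-bank counterparties' bank balances rise → +$211M.
OMO purchase (from banks) $654.5 million: the counterparty is a bank, so public deposits are unchanged → 0.
Currency withdrawal $902 million: non-bank counterparties' bank balances fall → −$902M.
Net: 211 + 0 − 902 = -$691 million.

-$691 million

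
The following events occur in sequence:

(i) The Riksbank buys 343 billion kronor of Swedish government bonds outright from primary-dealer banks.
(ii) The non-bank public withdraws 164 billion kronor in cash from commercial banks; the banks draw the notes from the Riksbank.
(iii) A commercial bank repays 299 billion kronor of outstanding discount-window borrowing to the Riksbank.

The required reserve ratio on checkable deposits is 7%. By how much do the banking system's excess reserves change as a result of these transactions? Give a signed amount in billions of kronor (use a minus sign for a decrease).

-108.52 billion

OMO purchase (from banks) 343 billion kronor: reserves +343B, deposits 0.
Currency withdrawal 164 billion kronor: reserves −164B, deposits −164B.
Discount-window repayment 299 billion kronor: reserves −299B, deposits 0.
Totals: Δreserves = −120B, Δdeposits = −164B.
Δrequired reserves = 7% × −164B = −11.48B.
Δexcess reserves = Δreserves − Δrequired = −120B − (−11.48B) = -108.52 billion.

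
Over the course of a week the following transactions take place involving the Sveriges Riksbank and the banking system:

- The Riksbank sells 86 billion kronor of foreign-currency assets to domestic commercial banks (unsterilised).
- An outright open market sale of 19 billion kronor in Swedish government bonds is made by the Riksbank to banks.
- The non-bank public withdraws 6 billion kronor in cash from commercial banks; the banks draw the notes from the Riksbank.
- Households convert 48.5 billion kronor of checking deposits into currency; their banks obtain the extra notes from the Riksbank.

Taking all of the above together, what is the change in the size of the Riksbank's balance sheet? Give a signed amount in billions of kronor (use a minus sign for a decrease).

-105 billion

FX sale 86 billion kronor: a Riksbank asset is shed → −86B.
OMO sale (to banks) 19 billion kronor: a Riksbank asset is shed → −19B.
Currency withdrawal 6 billion kronor: only the composition of liabilities changes → 0.
Currency withdrawal 48.5 billion kronor: only the composition of liabilities changes → 0.
Net: −86 − 19 + 0 + 0 = -105 billion.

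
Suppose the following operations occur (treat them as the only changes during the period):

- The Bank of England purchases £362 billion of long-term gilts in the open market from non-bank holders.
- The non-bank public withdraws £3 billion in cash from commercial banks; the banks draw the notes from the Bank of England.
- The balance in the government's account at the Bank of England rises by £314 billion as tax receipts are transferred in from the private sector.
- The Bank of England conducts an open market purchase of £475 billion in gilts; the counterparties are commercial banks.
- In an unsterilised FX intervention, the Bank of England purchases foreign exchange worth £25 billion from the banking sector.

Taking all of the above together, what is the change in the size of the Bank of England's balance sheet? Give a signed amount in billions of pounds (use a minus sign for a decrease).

Asset purchase (from non-banks) £362 billion: a Bank of England asset is acquired → +£362B.
Currency withdrawal £3 billion: only the composition of liabilities changes → 0.
Government account inflow £314 billion: only the composition of liabilities changes → 0.
OMO purchase (from banks) £475 billion: a Bank of England asset is acquired → +£475B.
FX purchase £25 billion: a Bank of England asset is acquired → +£25B.
Net: 362 + 0 + 0 + 475 + 25 = +£862 billion.

+£862 billion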